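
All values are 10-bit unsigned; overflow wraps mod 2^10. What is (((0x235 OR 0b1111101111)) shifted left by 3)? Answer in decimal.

0x235 = 1000110101
0b1111101111 = 1111101111
→ OR → 1111111111 = 1023
→ shifted left by 3 (mod 2^10) → 1111111000 = 1016

1016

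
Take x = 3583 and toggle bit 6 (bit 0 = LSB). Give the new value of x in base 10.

x = 110111111111
bit 6 is currently 1; toggle it via x ^ (1 << 6) = x ^ 64
→ 110110111111 = 3519

3519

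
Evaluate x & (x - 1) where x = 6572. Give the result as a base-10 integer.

6568

x = 1100110101100 = 6572
x - 1 = 1100110101011
AND   = 1100110101000 = 6568
(x & (x - 1) clears the lowest set bit of x.)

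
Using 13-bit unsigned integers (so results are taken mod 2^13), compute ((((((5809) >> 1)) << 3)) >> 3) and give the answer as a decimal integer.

856

5809 = 1011010110001
→ >> 1 → 0101101011000 = 2904
→ << 3 (mod 2^13) → 1101011000000 = 6848
→ >> 3 → 0001101011000 = 856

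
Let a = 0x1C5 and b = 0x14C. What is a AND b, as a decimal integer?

324

0x1C5 = 111000101
0x14C = 101001100
AND → 101000100 = 324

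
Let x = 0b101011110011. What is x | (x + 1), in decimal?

2807

x = 101011110011 = 2803
x + 1 = 101011110100
OR    = 101011110111 = 2807
(x | (x + 1) sets the lowest cleared bit.)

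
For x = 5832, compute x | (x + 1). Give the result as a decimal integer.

x = 1011011001000 = 5832
x + 1 = 1011011001001
OR    = 1011011001001 = 5833
(x | (x + 1) sets the lowest cleared bit.)

5833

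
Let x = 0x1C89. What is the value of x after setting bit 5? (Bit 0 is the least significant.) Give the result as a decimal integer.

7337

x = 1110010001001
bit 5 is currently 0; set it via x | (1 << 5) = x | 32
→ 1110010101001 = 7337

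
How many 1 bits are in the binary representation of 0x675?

0x675 = 11001110101
Count the 1s: 1 + 1 + 1 + 1 + 1 + 1 + 1 = 7

7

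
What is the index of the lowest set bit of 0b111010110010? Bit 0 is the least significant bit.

1

0b111010110010 = 111010110010
Trailing zeros: 1, so the lowest set bit is bit 1 (value 2).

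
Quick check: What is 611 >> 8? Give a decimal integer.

611 = 1001100011
shift right by 8 → 0000000010 = 2
(equivalently, floor(611 / 256))

2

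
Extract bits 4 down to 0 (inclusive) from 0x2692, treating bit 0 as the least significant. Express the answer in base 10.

v = 10011010010010
Shift right by 0: 10011010010010
Mask low 5 bits: 10010 = 18

18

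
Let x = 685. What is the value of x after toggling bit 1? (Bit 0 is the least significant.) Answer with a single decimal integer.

687

x = 01010101101
bit 1 is currently 0; toggle it via x ^ (1 << 1) = x ^ 2
→ 01010101111 = 687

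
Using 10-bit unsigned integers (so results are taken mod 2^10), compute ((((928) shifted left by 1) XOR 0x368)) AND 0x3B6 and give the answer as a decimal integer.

928 = 1110100000
→ shifted left by 1 (mod 2^10) → 1101000000 = 832
0x368 = 1101101000
→ XOR → 0000101000 = 40
0x3B6 = 1110110110
→ AND → 0000100000 = 32

32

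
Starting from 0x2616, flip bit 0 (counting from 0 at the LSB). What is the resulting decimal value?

x = 10011000010110
bit 0 is currently 0; toggle it via x ^ (1 << 0) = x ^ 1
→ 10011000010111 = 9751

9751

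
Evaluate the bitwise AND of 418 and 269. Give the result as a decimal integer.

256

418 = 110100010
269 = 100001101
AND → 100000000 = 256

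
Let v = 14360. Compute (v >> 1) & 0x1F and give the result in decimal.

12

v = 011100000011000
Shift right by 1: 01110000001100
Mask low 5 bits: 01100 = 12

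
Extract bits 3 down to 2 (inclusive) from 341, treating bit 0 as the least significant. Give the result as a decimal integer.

1

v = 00101010101
Shift right by 2: 001010101
Mask low 2 bits: 01 = 1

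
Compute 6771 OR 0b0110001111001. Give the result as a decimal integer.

7803

6771 = 1101001110011
b = 0110001111001
 OR → 1111001111011 = 7803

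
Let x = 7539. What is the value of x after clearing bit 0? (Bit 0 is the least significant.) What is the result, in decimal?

x = 1110101110011
bit 0 is currently 1; clear it via x & ~(1 << 0) = x & ~1
→ 1110101110010 = 7538

7538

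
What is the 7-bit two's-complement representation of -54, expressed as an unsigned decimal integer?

54 in 7 bits: 0110110
Invert: 1001001
Add 1:  1001010 = 74
(Check: 2^7 - 54 = 128 - 54 = 74.)

74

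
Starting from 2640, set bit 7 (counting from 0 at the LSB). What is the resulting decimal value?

x = 101001010000
bit 7 is currently 0; set it via x | (1 << 7) = x | 128
→ 101011010000 = 2768

2768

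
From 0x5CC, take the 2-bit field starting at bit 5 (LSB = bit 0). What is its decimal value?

2

v = 10111001100
Shift right by 5: 101110
Mask low 2 bits: 10 = 2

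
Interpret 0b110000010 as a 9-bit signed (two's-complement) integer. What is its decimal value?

pattern = 110000010 (MSB is 1 ⇒ negative)
Invert: 001111101, add 1 → 001111110 = 126, so the value is -126.
(Equivalently: 386 - 2^9 = 386 - 512 = -126.)

-126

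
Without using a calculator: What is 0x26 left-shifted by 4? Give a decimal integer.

0x26 = 0000100110
shift left by 4 → 1001100000 = 608
(equivalently, 38 × 2^4 = 38 × 16)

608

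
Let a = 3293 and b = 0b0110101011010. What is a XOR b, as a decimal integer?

3293 = 110011011101
b = 110101011010
XOR → 000110000111 = 391

391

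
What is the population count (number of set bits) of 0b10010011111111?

10

n = 10010011111111
Count the 1s: 1 + 1 + 1 + 1 + 1 + 1 + 1 + 1 + 1 + 1 = 10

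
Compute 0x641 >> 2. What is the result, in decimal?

400

0x641 = 11001000001
shift right by 2 → 00110010000 = 400
(equivalently, floor(1601 / 4))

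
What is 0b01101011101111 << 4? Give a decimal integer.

110320

x = 00001101011101111
shift left by 4 → 11010111011110000 = 110320
(equivalently, 6895 × 2^4 = 6895 × 16)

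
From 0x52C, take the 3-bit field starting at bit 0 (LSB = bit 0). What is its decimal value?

4

v = 010100101100
Shift right by 0: 010100101100
Mask low 3 bits: 100 = 4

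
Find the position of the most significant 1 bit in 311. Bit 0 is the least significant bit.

8

311 = 100110111
The topmost 1 is at position 8 (since 2^8 = 256 ≤ 311 < 512).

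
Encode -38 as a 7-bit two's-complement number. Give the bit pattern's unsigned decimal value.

90

38 in 7 bits: 0100110
Invert: 1011001
Add 1:  1011010 = 90
(Check: 2^7 - 38 = 128 - 38 = 90.)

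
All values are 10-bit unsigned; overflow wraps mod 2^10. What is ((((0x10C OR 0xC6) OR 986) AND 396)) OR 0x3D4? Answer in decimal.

988

0x10C = 0100001100
0xC6 = 0011000110
→ OR → 0111001110 = 462
986 = 1111011010
→ OR → 1111011110 = 990
396 = 0110001100
→ AND → 0110001100 = 396
0x3D4 = 1111010100
→ OR → 1111011100 = 988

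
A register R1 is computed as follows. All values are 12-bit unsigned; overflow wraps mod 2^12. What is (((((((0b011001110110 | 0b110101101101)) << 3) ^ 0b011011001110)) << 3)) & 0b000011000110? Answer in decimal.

0b011001110110 = 011001110110
0b110101101101 = 110101101101
→ | → 111101111111 = 3967
→ << 3 (mod 2^12) → 101111111000 = 3064
0b011011001110 = 011011001110
→ ^ → 110100110110 = 3382
→ << 3 (mod 2^12) → 100110110000 = 2480
0b000011000110 = 000011000110
→ & → 000010000000 = 128

128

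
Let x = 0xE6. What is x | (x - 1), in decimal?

x = 11100110 = 230
x - 1 = 11100101
OR    = 11100111 = 231
(x | (x - 1) sets all bits below the lowest set bit.)

231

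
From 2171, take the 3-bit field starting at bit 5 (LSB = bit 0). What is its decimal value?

v = 0000100001111011
Shift right by 5: 00001000011
Mask low 3 bits: 011 = 3

3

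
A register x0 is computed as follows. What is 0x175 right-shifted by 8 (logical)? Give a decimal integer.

1

0x175 = 101110101
shift right by 8 → 000000001 = 1
(equivalently, floor(373 / 256))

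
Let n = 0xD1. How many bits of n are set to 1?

0xD1 = 11010001
Count the 1s: 1 + 1 + 1 + 1 = 4

4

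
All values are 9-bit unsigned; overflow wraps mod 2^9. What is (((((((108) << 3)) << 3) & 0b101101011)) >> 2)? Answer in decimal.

108 = 001101100
→ << 3 (mod 2^9) → 101100000 = 352
→ << 3 (mod 2^9) → 100000000 = 256
0b101101011 = 101101011
→ & → 100000000 = 256
→ >> 2 → 001000000 = 64

64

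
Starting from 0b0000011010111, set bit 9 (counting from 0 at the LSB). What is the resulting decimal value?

727

x = 0000011010111
bit 9 is currently 0; set it via x | (1 << 9) = x | 512
→ 0001011010111 = 727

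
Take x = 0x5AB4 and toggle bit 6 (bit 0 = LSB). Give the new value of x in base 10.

x = 101101010110100
bit 6 is currently 0; toggle it via x ^ (1 << 6) = x ^ 64
→ 101101011110100 = 23284

23284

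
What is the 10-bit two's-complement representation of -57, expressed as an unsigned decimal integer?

967

57 in 10 bits: 0000111001
Invert: 1111000110
Add 1:  1111000111 = 967
(Check: 2^10 - 57 = 1024 - 57 = 967.)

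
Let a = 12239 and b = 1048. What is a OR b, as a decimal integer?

12255

12239 = 10111111001111
1048 = 00010000011000
 OR → 10111111011111 = 12255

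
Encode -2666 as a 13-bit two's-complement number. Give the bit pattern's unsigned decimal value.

5526

2666 in 13 bits: 0101001101010
Invert: 1010110010101
Add 1:  1010110010110 = 5526
(Check: 2^13 - 2666 = 8192 - 2666 = 5526.)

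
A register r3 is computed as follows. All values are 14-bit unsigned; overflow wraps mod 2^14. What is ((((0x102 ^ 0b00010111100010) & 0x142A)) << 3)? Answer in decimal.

8448

0x102 = 00000100000010
0b00010111100010 = 00010111100010
→ ^ → 00010011100000 = 1248
0x142A = 01010000101010
→ & → 00010000100000 = 1056
→ << 3 (mod 2^14) → 10000100000000 = 8448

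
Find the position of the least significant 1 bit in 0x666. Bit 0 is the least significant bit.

1

0x666 = 11001100110
Trailing zeros: 1, so the lowest set bit is bit 1 (value 2).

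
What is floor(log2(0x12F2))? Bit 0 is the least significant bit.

0x12F2 = 1001011110010
The topmost 1 is at position 12 (since 2^12 = 4096 ≤ 4850 < 8192).

12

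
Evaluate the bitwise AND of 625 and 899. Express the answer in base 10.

625 = 1001110001
899 = 1110000011
AND → 1000000001 = 513

513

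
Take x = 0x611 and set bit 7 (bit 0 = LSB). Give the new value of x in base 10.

1681

x = 11000010001
bit 7 is currently 0; set it via x | (1 << 7) = x | 128
→ 11010010001 = 1681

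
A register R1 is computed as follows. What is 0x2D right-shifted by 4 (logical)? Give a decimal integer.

2

0x2D = 101101
shift right by 4 → 000010 = 2
(equivalently, floor(45 / 16))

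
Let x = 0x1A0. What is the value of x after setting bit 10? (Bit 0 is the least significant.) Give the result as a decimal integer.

1440

x = 00110100000
bit 10 is currently 0; set it via x | (1 << 10) = x | 1024
→ 10110100000 = 1440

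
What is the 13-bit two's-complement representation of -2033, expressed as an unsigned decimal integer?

2033 in 13 bits: 0011111110001
Invert: 1100000001110
Add 1:  1100000001111 = 6159
(Check: 2^13 - 2033 = 8192 - 2033 = 6159.)

6159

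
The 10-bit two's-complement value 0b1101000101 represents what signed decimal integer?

-187

pattern = 1101000101 (MSB is 1 ⇒ negative)
Invert: 0010111010, add 1 → 0010111011 = 187, so the value is -187.
(Equivalently: 837 - 2^10 = 837 - 1024 = -187.)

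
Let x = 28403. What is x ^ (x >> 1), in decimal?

22922

x = 110111011110011 = 28403
x>>1 = 011011101111001
XOR  = 101100110001010 = 22922
(x ^ (x >> 1) gives the standard binary-reflected Gray code of x.)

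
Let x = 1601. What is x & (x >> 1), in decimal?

512

x = 11001000001 = 1601
x>>1 = 01100100000
AND  = 01000000000 = 512
(x & (x >> 1) has a 1 wherever x has two consecutive 1 bits.)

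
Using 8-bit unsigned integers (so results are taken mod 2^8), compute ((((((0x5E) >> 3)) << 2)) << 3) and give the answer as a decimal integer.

96

0x5E = 01011110
→ >> 3 → 00001011 = 11
→ << 2 (mod 2^8) → 00101100 = 44
→ << 3 (mod 2^8) → 01100000 = 96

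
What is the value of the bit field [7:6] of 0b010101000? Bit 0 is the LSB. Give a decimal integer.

v = 010101000
Shift right by 6: 010
Mask low 2 bits: 10 = 2

2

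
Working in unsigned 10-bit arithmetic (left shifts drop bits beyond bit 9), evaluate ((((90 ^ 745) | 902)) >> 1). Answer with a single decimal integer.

475

90 = 0001011010
745 = 1011101001
→ ^ → 1010110011 = 691
902 = 1110000110
→ | → 1110110111 = 951
→ >> 1 → 0111011011 = 475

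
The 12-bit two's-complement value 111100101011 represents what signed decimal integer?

pattern = 111100101011 (MSB is 1 ⇒ negative)
Invert: 000011010100, add 1 → 000011010101 = 213, so the value is -213.
(Equivalently: 3883 - 2^12 = 3883 - 4096 = -213.)

-213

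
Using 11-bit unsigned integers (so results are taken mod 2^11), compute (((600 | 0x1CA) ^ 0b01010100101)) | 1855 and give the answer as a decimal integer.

1919

600 = 01001011000
0x1CA = 00111001010
→ | → 01111011010 = 986
0b01010100101 = 01010100101
→ ^ → 00101111111 = 383
1855 = 11100111111
→ | → 11101111111 = 1919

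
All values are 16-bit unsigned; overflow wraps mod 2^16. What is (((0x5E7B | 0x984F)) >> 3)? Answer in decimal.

0x5E7B = 0101111001111011
0x984F = 1001100001001111
→ | → 1101111001111111 = 56959
→ >> 3 → 0001101111001111 = 7119

7119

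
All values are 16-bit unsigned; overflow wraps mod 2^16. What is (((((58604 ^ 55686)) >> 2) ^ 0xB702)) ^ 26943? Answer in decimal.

58604 = 1110010011101100
55686 = 1101100110000110
→ ^ → 0011110101101010 = 15722
→ >> 2 → 0000111101011010 = 3930
0xB702 = 1011011100000010
→ ^ → 1011100001011000 = 47192
26943 = 0110100100111111
→ ^ → 1101000101100111 = 53607

53607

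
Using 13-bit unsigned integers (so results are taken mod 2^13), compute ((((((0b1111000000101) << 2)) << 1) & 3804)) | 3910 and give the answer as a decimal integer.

3918

0b1111000000101 = 1111000000101
→ << 2 (mod 2^13) → 1100000010100 = 6164
→ << 1 (mod 2^13) → 1000000101000 = 4136
3804 = 0111011011100
→ & → 0000000001000 = 8
3910 = 0111101000110
→ | → 0111101001110 = 3918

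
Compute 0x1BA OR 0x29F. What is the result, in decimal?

959

0x1BA = 0110111010
0x29F = 1010011111
 OR → 1110111111 = 959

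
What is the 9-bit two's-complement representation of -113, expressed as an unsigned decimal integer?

399

113 in 9 bits: 001110001
Invert: 110001110
Add 1:  110001111 = 399
(Check: 2^9 - 113 = 512 - 113 = 399.)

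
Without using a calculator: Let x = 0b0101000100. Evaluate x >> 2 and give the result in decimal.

x = 101000100
shift right by 2 → 001010001 = 81
(equivalently, floor(324 / 4))

81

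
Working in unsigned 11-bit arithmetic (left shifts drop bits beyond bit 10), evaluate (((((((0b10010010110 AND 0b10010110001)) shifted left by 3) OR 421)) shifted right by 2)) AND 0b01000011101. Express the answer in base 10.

0b10010010110 = 10010010110
0b10010110001 = 10010110001
→ AND → 10010010000 = 1168
→ shifted left by 3 (mod 2^11) → 10010000000 = 1152
421 = 00110100101
→ OR → 10110100101 = 1445
→ shifted right by 2 → 00101101001 = 361
0b01000011101 = 01000011101
→ AND → 00000001001 = 9

9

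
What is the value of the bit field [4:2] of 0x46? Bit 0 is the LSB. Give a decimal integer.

v = 00001000110
Shift right by 2: 000010001
Mask low 3 bits: 001 = 1

1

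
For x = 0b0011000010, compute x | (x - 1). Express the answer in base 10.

195

x = 11000010 = 194
x - 1 = 11000001
OR    = 11000011 = 195
(x | (x - 1) sets all bits below the lowest set bit.)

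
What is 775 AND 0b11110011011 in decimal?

775 = 01100000111
b = 11110011011
AND → 01100000011 = 771

771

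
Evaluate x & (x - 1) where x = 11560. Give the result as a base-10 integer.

x = 10110100101000 = 11560
x - 1 = 10110100100111
AND   = 10110100100000 = 11552
(x & (x - 1) clears the lowest set bit of x.)

11552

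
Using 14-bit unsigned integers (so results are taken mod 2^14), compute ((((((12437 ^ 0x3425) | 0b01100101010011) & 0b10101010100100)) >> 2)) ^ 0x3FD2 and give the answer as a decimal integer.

12437 = 11000010010101
0x3425 = 11010000100101
→ ^ → 00010010110000 = 1200
0b01100101010011 = 01100101010011
→ | → 01110111110011 = 7667
0b10101010100100 = 10101010100100
→ & → 00100010100000 = 2208
→ >> 2 → 00001000101000 = 552
0x3FD2 = 11111111010010
→ ^ → 11110111111010 = 15866

15866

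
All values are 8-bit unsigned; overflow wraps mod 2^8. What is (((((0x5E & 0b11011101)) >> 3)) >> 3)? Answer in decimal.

1

0x5E = 01011110
0b11011101 = 11011101
→ & → 01011100 = 92
→ >> 3 → 00001011 = 11
→ >> 3 → 00000001 = 1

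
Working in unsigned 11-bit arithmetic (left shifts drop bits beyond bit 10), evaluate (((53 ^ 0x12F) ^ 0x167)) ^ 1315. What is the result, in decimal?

53 = 00000110101
0x12F = 00100101111
→ ^ → 00100011010 = 282
0x167 = 00101100111
→ ^ → 00001111101 = 125
1315 = 10100100011
→ ^ → 10101011110 = 1374

1374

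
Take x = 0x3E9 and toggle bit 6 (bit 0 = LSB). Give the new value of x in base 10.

937

x = 01111101001
bit 6 is currently 1; toggle it via x ^ (1 << 6) = x ^ 64
→ 01110101001 = 937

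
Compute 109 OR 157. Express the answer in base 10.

253

109 = 01101101
157 = 10011101
 OR → 11111101 = 253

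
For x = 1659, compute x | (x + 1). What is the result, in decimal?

1663

x = 11001111011 = 1659
x + 1 = 11001111100
OR    = 11001111111 = 1663
(x | (x + 1) sets the lowest cleared bit.)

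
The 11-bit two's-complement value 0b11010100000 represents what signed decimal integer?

pattern = 11010100000 (MSB is 1 ⇒ negative)
Invert: 00101011111, add 1 → 00101100000 = 352, so the value is -352.
(Equivalently: 1696 - 2^11 = 1696 - 2048 = -352.)

-352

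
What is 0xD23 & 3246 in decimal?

3106

0xD23 = 110100100011
3246 = 110010101110
AND → 110000100010 = 3106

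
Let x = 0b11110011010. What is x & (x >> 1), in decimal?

x = 11110011010 = 1946
x>>1 = 01111001101
AND  = 01110001000 = 904
(x & (x >> 1) has a 1 wherever x has two consecutive 1 bits.)

904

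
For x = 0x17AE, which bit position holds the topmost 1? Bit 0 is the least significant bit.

0x17AE = 1011110101110
The topmost 1 is at position 12 (since 2^12 = 4096 ≤ 6062 < 8192).

12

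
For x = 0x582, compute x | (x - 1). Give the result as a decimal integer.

x = 10110000010 = 1410
x - 1 = 10110000001
OR    = 10110000011 = 1411
(x | (x - 1) sets all bits below the lowest set bit.)

1411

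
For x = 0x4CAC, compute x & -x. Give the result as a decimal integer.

x = 100110010101100 = 19628
-x (two's complement) = …011001101010100
AND   = 000000000000100 = 4
(x & -x isolates the lowest set bit of x.)

4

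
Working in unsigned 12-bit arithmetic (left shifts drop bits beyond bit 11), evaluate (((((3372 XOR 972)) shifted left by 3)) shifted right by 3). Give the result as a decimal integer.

3372 = 110100101100
972 = 001111001100
→ XOR → 111011100000 = 3808
→ shifted left by 3 (mod 2^12) → 011100000000 = 1792
→ shifted right by 3 → 000011100000 = 224

224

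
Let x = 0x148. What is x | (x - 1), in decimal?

x = 101001000 = 328
x - 1 = 101000111
OR    = 101001111 = 335
(x | (x - 1) sets all bits below the lowest set bit.)

335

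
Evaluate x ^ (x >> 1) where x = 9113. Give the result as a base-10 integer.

12885

x = 10001110011001 = 9113
x>>1 = 01000111001100
XOR  = 11001001010101 = 12885
(x ^ (x >> 1) gives the standard binary-reflected Gray code of x.)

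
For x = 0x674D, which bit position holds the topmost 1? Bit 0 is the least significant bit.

0x674D = 110011101001101
The topmost 1 is at position 14 (since 2^14 = 16384 ≤ 26445 < 32768).

14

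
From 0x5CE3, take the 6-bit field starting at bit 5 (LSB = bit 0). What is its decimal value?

v = 101110011100011
Shift right by 5: 1011100111
Mask low 6 bits: 100111 = 39

39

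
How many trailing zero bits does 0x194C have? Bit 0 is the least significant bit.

2

0x194C = 1100101001100
Trailing zeros: 2, so the lowest set bit is bit 2 (value 4).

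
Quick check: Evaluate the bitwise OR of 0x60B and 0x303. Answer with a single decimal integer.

1803

0x60B = 11000001011
0x303 = 01100000011
 OR → 11100001011 = 1803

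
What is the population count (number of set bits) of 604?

5

604 = 1001011100
Count the 1s: 1 + 1 + 1 + 1 + 1 = 5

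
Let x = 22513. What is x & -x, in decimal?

x = 101011111110001 = 22513
-x (two's complement) = …010100000001111
AND   = 000000000000001 = 1
(x & -x isolates the lowest set bit of x.)

1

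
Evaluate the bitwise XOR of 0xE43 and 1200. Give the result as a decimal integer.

0xE43 = 111001000011
1200 = 010010110000
XOR → 101011110011 = 2803

2803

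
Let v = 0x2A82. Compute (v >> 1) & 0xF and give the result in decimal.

1

v = 10101010000010
Shift right by 1: 1010101000001
Mask low 4 bits: 0001 = 1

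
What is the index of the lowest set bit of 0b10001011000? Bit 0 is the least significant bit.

0b10001011000 = 10001011000
Trailing zeros: 3, so the lowest set bit is bit 3 (value 8).

3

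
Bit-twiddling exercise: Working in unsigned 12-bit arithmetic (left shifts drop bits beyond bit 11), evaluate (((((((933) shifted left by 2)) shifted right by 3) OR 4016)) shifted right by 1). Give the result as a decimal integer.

933 = 001110100101
→ shifted left by 2 (mod 2^12) → 111010010100 = 3732
→ shifted right by 3 → 000111010010 = 466
4016 = 111110110000
→ OR → 111111110010 = 4082
→ shifted right by 1 → 011111111001 = 2041

2041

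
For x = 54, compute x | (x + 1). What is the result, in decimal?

55

x = 110110 = 54
x + 1 = 110111
OR    = 110111 = 55
(x | (x + 1) sets the lowest cleared bit.)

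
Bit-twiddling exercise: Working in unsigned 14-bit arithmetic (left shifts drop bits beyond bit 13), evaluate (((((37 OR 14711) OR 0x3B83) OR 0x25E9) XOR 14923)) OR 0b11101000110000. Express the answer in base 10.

16308

37 = 00000000100101
14711 = 11100101110111
→ OR → 11100101110111 = 14711
0x3B83 = 11101110000011
→ OR → 11101111110111 = 15351
0x25E9 = 10010111101001
→ OR → 11111111111111 = 16383
14923 = 11101001001011
→ XOR → 00010110110100 = 1460
0b11101000110000 = 11101000110000
→ OR → 11111110110100 = 16308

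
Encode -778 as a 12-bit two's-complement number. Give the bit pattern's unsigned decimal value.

3318

778 in 12 bits: 001100001010
Invert: 110011110101
Add 1:  110011110110 = 3318
(Check: 2^12 - 778 = 4096 - 778 = 3318.)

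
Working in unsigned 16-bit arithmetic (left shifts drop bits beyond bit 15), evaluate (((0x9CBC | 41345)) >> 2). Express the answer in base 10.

0x9CBC = 1001110010111100
41345 = 1010000110000001
→ | → 1011110110111101 = 48573
→ >> 2 → 0010111101101111 = 12143

12143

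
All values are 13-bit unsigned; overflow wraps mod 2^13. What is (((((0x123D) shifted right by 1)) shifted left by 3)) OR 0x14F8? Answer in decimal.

7416

0x123D = 1001000111101
→ shifted right by 1 → 0100100011110 = 2334
→ shifted left by 3 (mod 2^13) → 0100011110000 = 2288
0x14F8 = 1010011111000
→ OR → 1110011111000 = 7416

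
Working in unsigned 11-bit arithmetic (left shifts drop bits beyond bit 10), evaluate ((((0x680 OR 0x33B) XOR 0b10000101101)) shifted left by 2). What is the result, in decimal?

1624

0x680 = 11010000000
0x33B = 01100111011
→ OR → 11110111011 = 1979
0b10000101101 = 10000101101
→ XOR → 01110010110 = 918
→ shifted left by 2 (mod 2^11) → 11001011000 = 1624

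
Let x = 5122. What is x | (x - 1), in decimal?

x = 1010000000010 = 5122
x - 1 = 1010000000001
OR    = 1010000000011 = 5123
(x | (x - 1) sets all bits below the lowest set bit.)

5123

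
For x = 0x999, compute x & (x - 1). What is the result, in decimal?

2456

x = 100110011001 = 2457
x - 1 = 100110011000
AND   = 100110011000 = 2456
(x & (x - 1) clears the lowest set bit of x.)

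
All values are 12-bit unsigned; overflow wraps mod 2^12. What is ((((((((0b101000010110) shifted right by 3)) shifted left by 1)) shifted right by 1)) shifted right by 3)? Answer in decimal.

40

0b101000010110 = 101000010110
→ shifted right by 3 → 000101000010 = 322
→ shifted left by 1 (mod 2^12) → 001010000100 = 644
→ shifted right by 1 → 000101000010 = 322
→ shifted right by 3 → 000000101000 = 40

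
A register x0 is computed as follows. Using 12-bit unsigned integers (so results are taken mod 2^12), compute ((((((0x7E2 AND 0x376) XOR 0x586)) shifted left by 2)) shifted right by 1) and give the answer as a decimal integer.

0x7E2 = 011111100010
0x376 = 001101110110
→ AND → 001101100010 = 866
0x586 = 010110000110
→ XOR → 011011100100 = 1764
→ shifted left by 2 (mod 2^12) → 101110010000 = 2960
→ shifted right by 1 → 010111001000 = 1480

1480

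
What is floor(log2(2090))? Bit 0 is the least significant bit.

11

2090 = 100000101010
The topmost 1 is at position 11 (since 2^11 = 2048 ≤ 2090 < 4096).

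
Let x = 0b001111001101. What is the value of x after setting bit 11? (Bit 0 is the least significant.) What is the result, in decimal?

x = 001111001101
bit 11 is currently 0; set it via x | (1 << 11) = x | 2048
→ 101111001101 = 3021

3021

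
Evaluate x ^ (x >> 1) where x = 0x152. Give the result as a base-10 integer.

x = 101010010 = 338
x>>1 = 010101001
XOR  = 111111011 = 507
(x ^ (x >> 1) gives the standard binary-reflected Gray code of x.)

507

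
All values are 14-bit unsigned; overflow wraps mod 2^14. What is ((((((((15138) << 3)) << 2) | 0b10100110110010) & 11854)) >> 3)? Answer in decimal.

1416

15138 = 11101100100010
→ << 3 (mod 2^14) → 01100100010000 = 6416
→ << 2 (mod 2^14) → 10010001000000 = 9280
0b10100110110010 = 10100110110010
→ | → 10110111110010 = 11762
11854 = 10111001001110
→ & → 10110001000010 = 11330
→ >> 3 → 00010110001000 = 1416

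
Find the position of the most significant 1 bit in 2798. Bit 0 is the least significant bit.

2798 = 101011101110
The topmost 1 is at position 11 (since 2^11 = 2048 ≤ 2798 < 4096).

11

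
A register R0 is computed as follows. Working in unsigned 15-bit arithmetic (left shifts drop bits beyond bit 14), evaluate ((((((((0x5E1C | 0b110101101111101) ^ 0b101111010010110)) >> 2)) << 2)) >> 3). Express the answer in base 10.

0x5E1C = 101111000011100
0b110101101111101 = 110101101111101
→ | → 111111101111101 = 32637
0b101111010010110 = 101111010010110
→ ^ → 010000111101011 = 8683
→ >> 2 → 000100001111010 = 2170
→ << 2 (mod 2^15) → 010000111101000 = 8680
→ >> 3 → 000010000111101 = 1085

1085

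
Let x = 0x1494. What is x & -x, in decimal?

4

x = 1010010010100 = 5268
-x (two's complement) = …0101101101100
AND   = 0000000000100 = 4
(x & -x isolates the lowest set bit of x.)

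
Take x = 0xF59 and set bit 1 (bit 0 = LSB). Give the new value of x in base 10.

x = 111101011001
bit 1 is currently 0; set it via x | (1 << 1) = x | 2
→ 111101011011 = 3931

3931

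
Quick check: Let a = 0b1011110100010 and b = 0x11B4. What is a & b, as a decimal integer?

a = 1011110100010
0x11B4 = 1000110110100
AND → 1000110100000 = 4512

4512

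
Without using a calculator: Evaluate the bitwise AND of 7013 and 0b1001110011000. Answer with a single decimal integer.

7013 = 1101101100101
b = 1001110011000
AND → 1001100000000 = 4864

4864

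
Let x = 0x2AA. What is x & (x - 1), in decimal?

x = 1010101010 = 682
x - 1 = 1010101001
AND   = 1010101000 = 680
(x & (x - 1) clears the lowest set bit of x.)

680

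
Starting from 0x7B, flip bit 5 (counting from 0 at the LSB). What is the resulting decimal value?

x = 001111011
bit 5 is currently 1; toggle it via x ^ (1 << 5) = x ^ 32
→ 001011011 = 91

91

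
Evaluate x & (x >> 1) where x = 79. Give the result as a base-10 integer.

x = 1001111 = 79
x>>1 = 0100111
AND  = 0000111 = 7
(x & (x >> 1) has a 1 wherever x has two consecutive 1 bits.)

7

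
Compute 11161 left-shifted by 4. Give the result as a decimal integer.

178576

11161 = 000010101110011001
shift left by 4 → 101011100110010000 = 178576
(equivalently, 11161 × 2^4 = 11161 × 16)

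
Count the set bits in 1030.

3

1030 = 10000000110
Count the 1s: 1 + 1 + 1 = 3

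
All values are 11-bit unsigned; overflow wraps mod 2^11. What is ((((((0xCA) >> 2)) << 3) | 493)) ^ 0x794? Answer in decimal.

0xCA = 00011001010
→ >> 2 → 00000110010 = 50
→ << 3 (mod 2^11) → 00110010000 = 400
493 = 00111101101
→ | → 00111111101 = 509
0x794 = 11110010100
→ ^ → 11001101001 = 1641

1641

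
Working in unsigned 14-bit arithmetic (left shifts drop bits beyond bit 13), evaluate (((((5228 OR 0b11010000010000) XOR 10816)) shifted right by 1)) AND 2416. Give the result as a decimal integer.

5228 = 01010001101100
0b11010000010000 = 11010000010000
→ OR → 11010001111100 = 13436
10816 = 10101001000000
→ XOR → 01111000111100 = 7740
→ shifted right by 1 → 00111100011110 = 3870
2416 = 00100101110000
→ AND → 00100100010000 = 2320

2320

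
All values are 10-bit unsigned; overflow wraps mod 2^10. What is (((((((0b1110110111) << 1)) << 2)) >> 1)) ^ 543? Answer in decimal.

707

0b1110110111 = 1110110111
→ << 1 (mod 2^10) → 1101101110 = 878
→ << 2 (mod 2^10) → 0110111000 = 440
→ >> 1 → 0011011100 = 220
543 = 1000011111
→ ^ → 1011000011 = 707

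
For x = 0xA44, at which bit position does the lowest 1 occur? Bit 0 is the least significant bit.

2

0xA44 = 101001000100
Trailing zeros: 2, so the lowest set bit is bit 2 (value 4).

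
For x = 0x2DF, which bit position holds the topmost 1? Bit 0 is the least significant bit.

9

0x2DF = 1011011111
The topmost 1 is at position 9 (since 2^9 = 512 ≤ 735 < 1024).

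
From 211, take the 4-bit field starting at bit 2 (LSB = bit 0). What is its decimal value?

4

v = 011010011
Shift right by 2: 0110100
Mask low 4 bits: 0100 = 4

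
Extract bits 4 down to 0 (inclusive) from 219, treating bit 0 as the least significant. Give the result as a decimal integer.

27

v = 11011011
Shift right by 0: 11011011
Mask low 5 bits: 11011 = 27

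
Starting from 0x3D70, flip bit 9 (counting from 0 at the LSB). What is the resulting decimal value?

x = 11110101110000
bit 9 is currently 0; toggle it via x ^ (1 << 9) = x ^ 512
→ 11111101110000 = 16240

16240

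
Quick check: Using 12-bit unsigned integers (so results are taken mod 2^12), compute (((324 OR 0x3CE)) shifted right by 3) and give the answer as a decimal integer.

121

324 = 000101000100
0x3CE = 001111001110
→ OR → 001111001110 = 974
→ shifted right by 3 → 000001111001 = 121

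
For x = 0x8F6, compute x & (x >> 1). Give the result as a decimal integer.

114

x = 100011110110 = 2294
x>>1 = 010001111011
AND  = 000001110010 = 114
(x & (x >> 1) has a 1 wherever x has two consecutive 1 bits.)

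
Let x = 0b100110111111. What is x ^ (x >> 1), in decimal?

3424

x = 100110111111 = 2495
x>>1 = 010011011111
XOR  = 110101100000 = 3424
(x ^ (x >> 1) gives the standard binary-reflected Gray code of x.)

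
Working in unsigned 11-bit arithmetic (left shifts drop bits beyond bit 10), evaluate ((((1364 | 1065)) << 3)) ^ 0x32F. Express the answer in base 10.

199

1364 = 10101010100
1065 = 10000101001
→ | → 10101111101 = 1405
→ << 3 (mod 2^11) → 01111101000 = 1000
0x32F = 01100101111
→ ^ → 00011000111 = 199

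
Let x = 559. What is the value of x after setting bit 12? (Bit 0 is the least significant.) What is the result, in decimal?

x = 00001000101111
bit 12 is currently 0; set it via x | (1 << 12) = x | 4096
→ 01001000101111 = 4655

4655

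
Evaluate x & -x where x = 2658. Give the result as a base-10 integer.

2

x = 101001100010 = 2658
-x (two's complement) = …010110011110
AND   = 000000000010 = 2
(x & -x isolates the lowest set bit of x.)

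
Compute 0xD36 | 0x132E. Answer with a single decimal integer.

7998

0xD36 = 0110100110110
0x132E = 1001100101110
 OR → 1111100111110 = 7998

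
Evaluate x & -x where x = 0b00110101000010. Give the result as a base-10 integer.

x = 110101000010 = 3394
-x (two's complement) = …001010111110
AND   = 000000000010 = 2
(x & -x isolates the lowest set bit of x.)

2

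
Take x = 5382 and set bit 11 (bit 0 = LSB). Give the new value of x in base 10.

7430

x = 0001010100000110
bit 11 is currently 0; set it via x | (1 << 11) = x | 2048
→ 0001110100000110 = 7430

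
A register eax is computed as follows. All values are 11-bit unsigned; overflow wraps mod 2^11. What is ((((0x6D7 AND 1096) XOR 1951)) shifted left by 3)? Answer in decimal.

1784

0x6D7 = 11011010111
1096 = 10001001000
→ AND → 10001000000 = 1088
1951 = 11110011111
→ XOR → 01111011111 = 991
→ shifted left by 3 (mod 2^11) → 11011111000 = 1784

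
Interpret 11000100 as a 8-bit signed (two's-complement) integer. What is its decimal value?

-60

pattern = 11000100 (MSB is 1 ⇒ negative)
Invert: 00111011, add 1 → 00111100 = 60, so the value is -60.
(Equivalently: 196 - 2^8 = 196 - 256 = -60.)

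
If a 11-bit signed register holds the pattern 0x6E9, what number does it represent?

-279

pattern = 11011101001 (MSB is 1 ⇒ negative)
Invert: 00100010110, add 1 → 00100010111 = 279, so the value is -279.
(Equivalently: 1769 - 2^11 = 1769 - 2048 = -279.)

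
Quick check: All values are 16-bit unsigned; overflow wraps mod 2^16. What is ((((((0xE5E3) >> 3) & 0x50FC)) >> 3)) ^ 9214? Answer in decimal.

8681

0xE5E3 = 1110010111100011
→ >> 3 → 0001110010111100 = 7356
0x50FC = 0101000011111100
→ & → 0001000010111100 = 4284
→ >> 3 → 0000001000010111 = 535
9214 = 0010001111111110
→ ^ → 0010000111101001 = 8681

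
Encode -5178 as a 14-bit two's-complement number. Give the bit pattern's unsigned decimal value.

11206

5178 in 14 bits: 01010000111010
Invert: 10101111000101
Add 1:  10101111000110 = 11206
(Check: 2^14 - 5178 = 16384 - 5178 = 11206.)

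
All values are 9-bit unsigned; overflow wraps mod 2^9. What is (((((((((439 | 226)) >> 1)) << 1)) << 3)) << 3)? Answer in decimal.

384

439 = 110110111
226 = 011100010
→ | → 111110111 = 503
→ >> 1 → 011111011 = 251
→ << 1 (mod 2^9) → 111110110 = 502
→ << 3 (mod 2^9) → 110110000 = 432
→ << 3 (mod 2^9) → 110000000 = 384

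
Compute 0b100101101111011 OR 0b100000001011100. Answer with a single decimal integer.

19327

a = 100101101111011
b = 100000001011100
 OR → 100101101111111 = 19327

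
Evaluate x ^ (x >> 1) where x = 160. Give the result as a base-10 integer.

x = 10100000 = 160
x>>1 = 01010000
XOR  = 11110000 = 240
(x ^ (x >> 1) gives the standard binary-reflected Gray code of x.)

240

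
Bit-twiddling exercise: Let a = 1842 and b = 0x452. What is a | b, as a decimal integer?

1842 = 11100110010
0x452 = 10001010010
 OR → 11101110010 = 1906

1906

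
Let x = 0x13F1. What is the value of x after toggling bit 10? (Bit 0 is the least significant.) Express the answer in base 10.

6129

x = 1001111110001
bit 10 is currently 0; toggle it via x ^ (1 << 10) = x ^ 1024
→ 1011111110001 = 6129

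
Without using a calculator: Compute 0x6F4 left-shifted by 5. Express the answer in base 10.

0x6F4 = 0000011011110100
shift left by 5 → 1101111010000000 = 56960
(equivalently, 1780 × 2^5 = 1780 × 32)

56960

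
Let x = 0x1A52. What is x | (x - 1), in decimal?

6739

x = 1101001010010 = 6738
x - 1 = 1101001010001
OR    = 1101001010011 = 6739
(x | (x - 1) sets all bits below the lowest set bit.)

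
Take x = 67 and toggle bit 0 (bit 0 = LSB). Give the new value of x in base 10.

x = 0001000011
bit 0 is currently 1; toggle it via x ^ (1 << 0) = x ^ 1
→ 0001000010 = 66

66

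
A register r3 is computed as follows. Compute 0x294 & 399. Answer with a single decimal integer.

0x294 = 1010010100
399 = 0110001111
AND → 0010000100 = 132

132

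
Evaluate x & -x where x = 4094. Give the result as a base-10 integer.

x = 111111111110 = 4094
-x (two's complement) = …000000000010
AND   = 000000000010 = 2
(x & -x isolates the lowest set bit of x.)

2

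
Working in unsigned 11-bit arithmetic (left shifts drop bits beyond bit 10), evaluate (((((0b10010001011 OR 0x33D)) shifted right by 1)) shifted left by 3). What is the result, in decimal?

1784

0b10010001011 = 10010001011
0x33D = 01100111101
→ OR → 11110111111 = 1983
→ shifted right by 1 → 01111011111 = 991
→ shifted left by 3 (mod 2^11) → 11011111000 = 1784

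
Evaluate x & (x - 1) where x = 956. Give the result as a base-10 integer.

952

x = 1110111100 = 956
x - 1 = 1110111011
AND   = 1110111000 = 952
(x & (x - 1) clears the lowest set bit of x.)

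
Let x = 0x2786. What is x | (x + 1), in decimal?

10119

x = 10011110000110 = 10118
x + 1 = 10011110000111
OR    = 10011110000111 = 10119
(x | (x + 1) sets the lowest cleared bit.)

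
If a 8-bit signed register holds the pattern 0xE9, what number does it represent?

pattern = 11101001 (MSB is 1 ⇒ negative)
Invert: 00010110, add 1 → 00010111 = 23, so the value is -23.
(Equivalently: 233 - 2^8 = 233 - 256 = -23.)

-23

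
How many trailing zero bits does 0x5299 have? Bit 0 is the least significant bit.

0x5299 = 101001010011001
Trailing zeros: 0, so the lowest set bit is bit 0 (value 1).

0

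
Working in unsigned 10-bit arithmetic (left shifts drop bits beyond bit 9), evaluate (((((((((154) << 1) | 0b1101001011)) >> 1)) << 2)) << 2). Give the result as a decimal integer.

154 = 0010011010
→ << 1 (mod 2^10) → 0100110100 = 308
0b1101001011 = 1101001011
→ | → 1101111111 = 895
→ >> 1 → 0110111111 = 447
→ << 2 (mod 2^10) → 1011111100 = 764
→ << 2 (mod 2^10) → 1111110000 = 1008

1008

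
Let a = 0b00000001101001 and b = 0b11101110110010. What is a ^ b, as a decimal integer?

15323

a = 00000001101001
b = 11101110110010
XOR → 11101111011011 = 15323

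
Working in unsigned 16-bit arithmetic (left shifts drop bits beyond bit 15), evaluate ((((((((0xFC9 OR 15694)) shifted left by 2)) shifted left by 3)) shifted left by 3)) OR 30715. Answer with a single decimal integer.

65531

0xFC9 = 0000111111001001
15694 = 0011110101001110
→ OR → 0011111111001111 = 16335
→ shifted left by 2 (mod 2^16) → 1111111100111100 = 65340
→ shifted left by 3 (mod 2^16) → 1111100111100000 = 63968
→ shifted left by 3 (mod 2^16) → 1100111100000000 = 52992
30715 = 0111011111111011
→ OR → 1111111111111011 = 65531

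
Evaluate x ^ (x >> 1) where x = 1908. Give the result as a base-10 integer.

1230

x = 11101110100 = 1908
x>>1 = 01110111010
XOR  = 10011001110 = 1230
(x ^ (x >> 1) gives the standard binary-reflected Gray code of x.)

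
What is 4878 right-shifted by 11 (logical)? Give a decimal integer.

4878 = 1001100001110
shift right by 11 → 0000000000010 = 2
(equivalently, floor(4878 / 2048))

2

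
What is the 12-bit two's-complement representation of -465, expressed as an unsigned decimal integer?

3631

465 in 12 bits: 000111010001
Invert: 111000101110
Add 1:  111000101111 = 3631
(Check: 2^12 - 465 = 4096 - 465 = 3631.)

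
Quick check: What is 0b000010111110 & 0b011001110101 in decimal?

52

a = 00010111110
b = 11001110101
AND → 00000110100 = 52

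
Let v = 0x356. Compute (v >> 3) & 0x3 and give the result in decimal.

v = 1101010110
Shift right by 3: 1101010
Mask low 2 bits: 10 = 2

2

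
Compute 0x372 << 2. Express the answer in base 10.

3528

0x372 = 001101110010
shift left by 2 → 110111001000 = 3528
(equivalently, 882 × 2^2 = 882 × 4)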